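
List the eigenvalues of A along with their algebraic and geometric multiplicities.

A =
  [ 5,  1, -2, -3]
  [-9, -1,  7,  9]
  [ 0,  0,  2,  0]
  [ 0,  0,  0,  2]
λ = 2: alg = 4, geom = 2

Step 1 — factor the characteristic polynomial to read off the algebraic multiplicities:
  χ_A(x) = (x - 2)^4

Step 2 — compute geometric multiplicities via the rank-nullity identity g(λ) = n − rank(A − λI):
  rank(A − (2)·I) = 2, so dim ker(A − (2)·I) = n − 2 = 2

Summary:
  λ = 2: algebraic multiplicity = 4, geometric multiplicity = 2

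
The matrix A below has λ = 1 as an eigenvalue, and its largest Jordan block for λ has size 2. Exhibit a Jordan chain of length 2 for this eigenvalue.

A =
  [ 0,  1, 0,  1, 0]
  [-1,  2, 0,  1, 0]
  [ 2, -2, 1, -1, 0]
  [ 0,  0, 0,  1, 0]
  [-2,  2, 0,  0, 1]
A Jordan chain for λ = 1 of length 2:
v_1 = (-1, -1, 2, 0, -2)ᵀ
v_2 = (1, 0, 0, 0, 0)ᵀ

Let N = A − (1)·I. We want v_2 with N^2 v_2 = 0 but N^1 v_2 ≠ 0; then v_{j-1} := N · v_j for j = 2, …, 2.

Pick v_2 = (1, 0, 0, 0, 0)ᵀ.
Then v_1 = N · v_2 = (-1, -1, 2, 0, -2)ᵀ.

Sanity check: (A − (1)·I) v_1 = (0, 0, 0, 0, 0)ᵀ = 0. ✓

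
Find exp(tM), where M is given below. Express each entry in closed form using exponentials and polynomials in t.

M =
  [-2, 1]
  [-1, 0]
e^{tM} =
  [-t*exp(-t) + exp(-t), t*exp(-t)]
  [-t*exp(-t), t*exp(-t) + exp(-t)]

Strategy: write M = P · J · P⁻¹ where J is a Jordan canonical form, so e^{tM} = P · e^{tJ} · P⁻¹, and e^{tJ} can be computed block-by-block.

M has Jordan form
J =
  [-1,  1]
  [ 0, -1]
(up to reordering of blocks).

Per-block formulas:
  For a 2×2 Jordan block J_2(-1): exp(t · J_2(-1)) = e^(-1t)·(I + t·N), where N is the 2×2 nilpotent shift.

After assembling e^{tJ} and conjugating by P, we get:

e^{tM} =
  [-t*exp(-t) + exp(-t), t*exp(-t)]
  [-t*exp(-t), t*exp(-t) + exp(-t)]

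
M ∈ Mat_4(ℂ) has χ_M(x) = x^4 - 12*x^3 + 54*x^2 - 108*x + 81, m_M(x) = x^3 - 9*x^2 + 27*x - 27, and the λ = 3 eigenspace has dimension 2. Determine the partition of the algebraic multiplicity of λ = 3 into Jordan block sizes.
Block sizes for λ = 3: [3, 1]

Step 1 — from the characteristic polynomial, algebraic multiplicity of λ = 3 is 4. From dim ker(M − (3)·I) = 2, there are exactly 2 Jordan blocks for λ = 3.
Step 2 — from the minimal polynomial, the factor (x − 3)^3 tells us the largest block for λ = 3 has size 3.
Step 3 — with total size 4, 2 blocks, and largest block 3, the block sizes (in nonincreasing order) are [3, 1].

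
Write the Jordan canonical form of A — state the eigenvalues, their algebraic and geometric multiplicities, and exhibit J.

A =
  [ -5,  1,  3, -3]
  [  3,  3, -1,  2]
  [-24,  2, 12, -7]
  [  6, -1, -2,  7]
J_3(4) ⊕ J_1(5)

The characteristic polynomial is
  det(x·I − A) = x^4 - 17*x^3 + 108*x^2 - 304*x + 320 = (x - 5)*(x - 4)^3

Eigenvalues and multiplicities (the geometric multiplicity of λ is n − rank(A − λI), which equals the number of Jordan blocks for λ):
  λ = 4: algebraic multiplicity = 3, geometric multiplicity = 1
  λ = 5: algebraic multiplicity = 1, geometric multiplicity = 1

Determining the block sizes for each eigenvalue:
  λ = 4: one block (gm = 1), so the single block has size am = 3 → block sizes [3]
  λ = 5: one block (gm = 1), so the single block has size am = 1 → block sizes [1]

Assembling the blocks gives a Jordan form
J =
  [4, 1, 0, 0]
  [0, 4, 1, 0]
  [0, 0, 4, 0]
  [0, 0, 0, 5]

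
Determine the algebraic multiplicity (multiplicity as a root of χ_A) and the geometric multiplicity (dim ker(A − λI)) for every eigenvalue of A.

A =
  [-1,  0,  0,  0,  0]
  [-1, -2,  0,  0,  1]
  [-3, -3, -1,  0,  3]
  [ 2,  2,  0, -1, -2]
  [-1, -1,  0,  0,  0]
λ = -1: alg = 5, geom = 4

Step 1 — factor the characteristic polynomial to read off the algebraic multiplicities:
  χ_A(x) = (x + 1)^5

Step 2 — compute geometric multiplicities via the rank-nullity identity g(λ) = n − rank(A − λI):
  rank(A − (-1)·I) = 1, so dim ker(A − (-1)·I) = n − 1 = 4

Summary:
  λ = -1: algebraic multiplicity = 5, geometric multiplicity = 4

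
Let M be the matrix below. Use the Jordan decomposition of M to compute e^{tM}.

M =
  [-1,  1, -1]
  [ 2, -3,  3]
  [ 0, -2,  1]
e^{tM} =
  [t^2*exp(-t) + exp(-t), t*exp(-t), t^2*exp(-t)/2 - t*exp(-t)]
  [-2*t^2*exp(-t) + 2*t*exp(-t), -2*t*exp(-t) + exp(-t), -t^2*exp(-t) + 3*t*exp(-t)]
  [-2*t^2*exp(-t), -2*t*exp(-t), -t^2*exp(-t) + 2*t*exp(-t) + exp(-t)]

Strategy: write M = P · J · P⁻¹ where J is a Jordan canonical form, so e^{tM} = P · e^{tJ} · P⁻¹, and e^{tJ} can be computed block-by-block.

M has Jordan form
J =
  [-1,  1,  0]
  [ 0, -1,  1]
  [ 0,  0, -1]
(up to reordering of blocks).

Per-block formulas:
  For a 3×3 Jordan block J_3(-1): exp(t · J_3(-1)) = e^(-1t)·(I + t·N + (t^2/2)·N^2), where N is the 3×3 nilpotent shift.

After assembling e^{tJ} and conjugating by P, we get:

e^{tM} =
  [t^2*exp(-t) + exp(-t), t*exp(-t), t^2*exp(-t)/2 - t*exp(-t)]
  [-2*t^2*exp(-t) + 2*t*exp(-t), -2*t*exp(-t) + exp(-t), -t^2*exp(-t) + 3*t*exp(-t)]
  [-2*t^2*exp(-t), -2*t*exp(-t), -t^2*exp(-t) + 2*t*exp(-t) + exp(-t)]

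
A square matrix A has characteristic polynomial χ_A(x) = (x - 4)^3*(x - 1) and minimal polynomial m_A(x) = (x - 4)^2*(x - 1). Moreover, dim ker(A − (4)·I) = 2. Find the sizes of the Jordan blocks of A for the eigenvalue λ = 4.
Block sizes for λ = 4: [2, 1]

Step 1 — from the characteristic polynomial, algebraic multiplicity of λ = 4 is 3. From dim ker(A − (4)·I) = 2, there are exactly 2 Jordan blocks for λ = 4.
Step 2 — from the minimal polynomial, the factor (x − 4)^2 tells us the largest block for λ = 4 has size 2.
Step 3 — with total size 3, 2 blocks, and largest block 2, the block sizes (in nonincreasing order) are [2, 1].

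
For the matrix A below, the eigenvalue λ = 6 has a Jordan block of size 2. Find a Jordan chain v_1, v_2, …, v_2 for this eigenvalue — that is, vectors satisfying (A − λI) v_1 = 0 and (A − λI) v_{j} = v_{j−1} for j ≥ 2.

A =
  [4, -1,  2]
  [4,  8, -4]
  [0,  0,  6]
A Jordan chain for λ = 6 of length 2:
v_1 = (-2, 4, 0)ᵀ
v_2 = (1, 0, 0)ᵀ

Let N = A − (6)·I. We want v_2 with N^2 v_2 = 0 but N^1 v_2 ≠ 0; then v_{j-1} := N · v_j for j = 2, …, 2.

Pick v_2 = (1, 0, 0)ᵀ.
Then v_1 = N · v_2 = (-2, 4, 0)ᵀ.

Sanity check: (A − (6)·I) v_1 = (0, 0, 0)ᵀ = 0. ✓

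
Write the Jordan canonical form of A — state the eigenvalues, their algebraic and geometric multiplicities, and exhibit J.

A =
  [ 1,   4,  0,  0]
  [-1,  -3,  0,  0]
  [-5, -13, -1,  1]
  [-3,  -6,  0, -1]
J_2(-1) ⊕ J_2(-1)

The characteristic polynomial is
  det(x·I − A) = x^4 + 4*x^3 + 6*x^2 + 4*x + 1 = (x + 1)^4

Eigenvalues and multiplicities (the geometric multiplicity of λ is n − rank(A − λI), which equals the number of Jordan blocks for λ):
  λ = -1: algebraic multiplicity = 4, geometric multiplicity = 2

Determining the block sizes for each eigenvalue:
  λ = -1: with am = 4 and gm = 2, the partition is not yet determined (e.g. several partitions of 4 into 2 parts exist). Let N = A − (-1)·I. Computing rank(N^1) = 2, rank(N^2) = 0; the number of blocks of size ≥ j is rank(N^{j−1}) − rank(N^j), giving [2, 2]. So we have 2 block(s) of size 2 → block sizes [2, 2]

Assembling the blocks gives a Jordan form
J =
  [-1,  1,  0,  0]
  [ 0, -1,  0,  0]
  [ 0,  0, -1,  1]
  [ 0,  0,  0, -1]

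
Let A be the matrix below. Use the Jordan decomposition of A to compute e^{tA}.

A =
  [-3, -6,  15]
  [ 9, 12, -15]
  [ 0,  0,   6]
e^{tA} =
  [-2*exp(6*t) + 3*exp(3*t), -2*exp(6*t) + 2*exp(3*t), 5*exp(6*t) - 5*exp(3*t)]
  [3*exp(6*t) - 3*exp(3*t), 3*exp(6*t) - 2*exp(3*t), -5*exp(6*t) + 5*exp(3*t)]
  [0, 0, exp(6*t)]

Strategy: write A = P · J · P⁻¹ where J is a Jordan canonical form, so e^{tA} = P · e^{tJ} · P⁻¹, and e^{tJ} can be computed block-by-block.

A has Jordan form
J =
  [3, 0, 0]
  [0, 6, 0]
  [0, 0, 6]
(up to reordering of blocks).

Per-block formulas:
  For a 1×1 block at λ = 3: exp(t · [3]) = [e^(3t)].
  For a 1×1 block at λ = 6: exp(t · [6]) = [e^(6t)].

After assembling e^{tJ} and conjugating by P, we get:

e^{tA} =
  [-2*exp(6*t) + 3*exp(3*t), -2*exp(6*t) + 2*exp(3*t), 5*exp(6*t) - 5*exp(3*t)]
  [3*exp(6*t) - 3*exp(3*t), 3*exp(6*t) - 2*exp(3*t), -5*exp(6*t) + 5*exp(3*t)]
  [0, 0, exp(6*t)]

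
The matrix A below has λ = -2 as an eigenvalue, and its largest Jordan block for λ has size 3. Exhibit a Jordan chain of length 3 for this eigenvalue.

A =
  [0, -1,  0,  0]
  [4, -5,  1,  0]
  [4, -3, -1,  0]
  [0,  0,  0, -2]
A Jordan chain for λ = -2 of length 3:
v_1 = (1, 2, 2, 0)ᵀ
v_2 = (-1, -3, -3, 0)ᵀ
v_3 = (0, 1, 0, 0)ᵀ

Let N = A − (-2)·I. We want v_3 with N^3 v_3 = 0 but N^2 v_3 ≠ 0; then v_{j-1} := N · v_j for j = 3, …, 2.

Pick v_3 = (0, 1, 0, 0)ᵀ.
Then v_2 = N · v_3 = (-1, -3, -3, 0)ᵀ.
Then v_1 = N · v_2 = (1, 2, 2, 0)ᵀ.

Sanity check: (A − (-2)·I) v_1 = (0, 0, 0, 0)ᵀ = 0. ✓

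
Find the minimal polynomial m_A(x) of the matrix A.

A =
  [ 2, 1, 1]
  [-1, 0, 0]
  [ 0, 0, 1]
x^3 - 3*x^2 + 3*x - 1

The characteristic polynomial is χ_A(x) = (x - 1)^3, so the eigenvalues are known. The minimal polynomial is
  m_A(x) = Π_λ (x − λ)^{k_λ}
where k_λ is the size of the *largest* Jordan block for λ (equivalently, the smallest k with (A − λI)^k v = 0 for every generalised eigenvector v of λ).

  λ = 1: largest Jordan block has size 3, contributing (x − 1)^3

So m_A(x) = (x - 1)^3 = x^3 - 3*x^2 + 3*x - 1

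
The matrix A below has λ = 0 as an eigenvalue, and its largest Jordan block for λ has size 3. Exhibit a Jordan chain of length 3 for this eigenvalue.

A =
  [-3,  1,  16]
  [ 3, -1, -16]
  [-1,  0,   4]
A Jordan chain for λ = 0 of length 3:
v_1 = (-4, 4, -1)ᵀ
v_2 = (-3, 3, -1)ᵀ
v_3 = (1, 0, 0)ᵀ

Let N = A − (0)·I. We want v_3 with N^3 v_3 = 0 but N^2 v_3 ≠ 0; then v_{j-1} := N · v_j for j = 3, …, 2.

Pick v_3 = (1, 0, 0)ᵀ.
Then v_2 = N · v_3 = (-3, 3, -1)ᵀ.
Then v_1 = N · v_2 = (-4, 4, -1)ᵀ.

Sanity check: (A − (0)·I) v_1 = (0, 0, 0)ᵀ = 0. ✓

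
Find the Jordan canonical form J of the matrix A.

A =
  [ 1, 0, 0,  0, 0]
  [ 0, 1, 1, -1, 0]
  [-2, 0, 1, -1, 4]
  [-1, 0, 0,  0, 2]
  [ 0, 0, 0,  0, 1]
J_1(0) ⊕ J_3(1) ⊕ J_1(1)

The characteristic polynomial is
  det(x·I − A) = x^5 - 4*x^4 + 6*x^3 - 4*x^2 + x = x*(x - 1)^4

Eigenvalues and multiplicities (the geometric multiplicity of λ is n − rank(A − λI), which equals the number of Jordan blocks for λ):
  λ = 0: algebraic multiplicity = 1, geometric multiplicity = 1
  λ = 1: algebraic multiplicity = 4, geometric multiplicity = 2

Determining the block sizes for each eigenvalue:
  λ = 0: one block (gm = 1), so the single block has size am = 1 → block sizes [1]
  λ = 1: with am = 4 and gm = 2, the partition is not yet determined (e.g. several partitions of 4 into 2 parts exist). Let N = A − (1)·I. Computing rank(N^1) = 3, rank(N^2) = 2, rank(N^3) = 1; the number of blocks of size ≥ j is rank(N^{j−1}) − rank(N^j), giving [2, 1, 1]. So we have 1 block(s) of size 3, 1 block(s) of size 1 → block sizes [3, 1]

Assembling the blocks gives a Jordan form
J =
  [0, 0, 0, 0, 0]
  [0, 1, 1, 0, 0]
  [0, 0, 1, 1, 0]
  [0, 0, 0, 1, 0]
  [0, 0, 0, 0, 1]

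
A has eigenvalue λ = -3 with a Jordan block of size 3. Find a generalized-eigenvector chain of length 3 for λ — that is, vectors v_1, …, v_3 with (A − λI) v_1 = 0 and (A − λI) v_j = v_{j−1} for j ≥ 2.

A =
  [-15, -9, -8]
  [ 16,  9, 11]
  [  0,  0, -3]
A Jordan chain for λ = -3 of length 3:
v_1 = (-3, 4, 0)ᵀ
v_2 = (-8, 11, 0)ᵀ
v_3 = (0, 0, 1)ᵀ

Let N = A − (-3)·I. We want v_3 with N^3 v_3 = 0 but N^2 v_3 ≠ 0; then v_{j-1} := N · v_j for j = 3, …, 2.

Pick v_3 = (0, 0, 1)ᵀ.
Then v_2 = N · v_3 = (-8, 11, 0)ᵀ.
Then v_1 = N · v_2 = (-3, 4, 0)ᵀ.

Sanity check: (A − (-3)·I) v_1 = (0, 0, 0)ᵀ = 0. ✓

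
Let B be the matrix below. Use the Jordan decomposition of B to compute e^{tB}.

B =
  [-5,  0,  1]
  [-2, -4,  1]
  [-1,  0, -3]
e^{tB} =
  [-t*exp(-4*t) + exp(-4*t), 0, t*exp(-4*t)]
  [t^2*exp(-4*t)/2 - 2*t*exp(-4*t), exp(-4*t), -t^2*exp(-4*t)/2 + t*exp(-4*t)]
  [-t*exp(-4*t), 0, t*exp(-4*t) + exp(-4*t)]

Strategy: write B = P · J · P⁻¹ where J is a Jordan canonical form, so e^{tB} = P · e^{tJ} · P⁻¹, and e^{tJ} can be computed block-by-block.

B has Jordan form
J =
  [-4,  1,  0]
  [ 0, -4,  1]
  [ 0,  0, -4]
(up to reordering of blocks).

Per-block formulas:
  For a 3×3 Jordan block J_3(-4): exp(t · J_3(-4)) = e^(-4t)·(I + t·N + (t^2/2)·N^2), where N is the 3×3 nilpotent shift.

After assembling e^{tJ} and conjugating by P, we get:

e^{tB} =
  [-t*exp(-4*t) + exp(-4*t), 0, t*exp(-4*t)]
  [t^2*exp(-4*t)/2 - 2*t*exp(-4*t), exp(-4*t), -t^2*exp(-4*t)/2 + t*exp(-4*t)]
  [-t*exp(-4*t), 0, t*exp(-4*t) + exp(-4*t)]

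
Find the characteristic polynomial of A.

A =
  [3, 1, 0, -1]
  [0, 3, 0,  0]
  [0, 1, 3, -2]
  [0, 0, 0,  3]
x^4 - 12*x^3 + 54*x^2 - 108*x + 81

Expanding det(x·I − A) (e.g. by cofactor expansion or by noting that A is similar to its Jordan form J, which has the same characteristic polynomial as A) gives
  χ_A(x) = x^4 - 12*x^3 + 54*x^2 - 108*x + 81
which factors as (x - 3)^4. The eigenvalues (with algebraic multiplicities) are λ = 3 with multiplicity 4.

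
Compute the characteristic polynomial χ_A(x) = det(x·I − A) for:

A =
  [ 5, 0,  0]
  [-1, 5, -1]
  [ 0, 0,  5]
x^3 - 15*x^2 + 75*x - 125

Expanding det(x·I − A) (e.g. by cofactor expansion or by noting that A is similar to its Jordan form J, which has the same characteristic polynomial as A) gives
  χ_A(x) = x^3 - 15*x^2 + 75*x - 125
which factors as (x - 5)^3. The eigenvalues (with algebraic multiplicities) are λ = 5 with multiplicity 3.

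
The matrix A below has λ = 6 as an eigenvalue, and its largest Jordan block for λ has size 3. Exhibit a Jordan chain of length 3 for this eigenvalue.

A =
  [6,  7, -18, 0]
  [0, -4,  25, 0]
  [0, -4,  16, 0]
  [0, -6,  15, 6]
A Jordan chain for λ = 6 of length 3:
v_1 = (2, 0, 0, 0)ᵀ
v_2 = (7, -10, -4, -6)ᵀ
v_3 = (0, 1, 0, 0)ᵀ

Let N = A − (6)·I. We want v_3 with N^3 v_3 = 0 but N^2 v_3 ≠ 0; then v_{j-1} := N · v_j for j = 3, …, 2.

Pick v_3 = (0, 1, 0, 0)ᵀ.
Then v_2 = N · v_3 = (7, -10, -4, -6)ᵀ.
Then v_1 = N · v_2 = (2, 0, 0, 0)ᵀ.

Sanity check: (A − (6)·I) v_1 = (0, 0, 0, 0)ᵀ = 0. ✓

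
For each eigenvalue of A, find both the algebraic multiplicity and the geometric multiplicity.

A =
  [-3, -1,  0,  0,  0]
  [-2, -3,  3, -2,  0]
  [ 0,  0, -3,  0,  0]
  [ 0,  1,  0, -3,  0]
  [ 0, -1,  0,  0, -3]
λ = -3: alg = 5, geom = 3

Step 1 — factor the characteristic polynomial to read off the algebraic multiplicities:
  χ_A(x) = (x + 3)^5

Step 2 — compute geometric multiplicities via the rank-nullity identity g(λ) = n − rank(A − λI):
  rank(A − (-3)·I) = 2, so dim ker(A − (-3)·I) = n − 2 = 3

Summary:
  λ = -3: algebraic multiplicity = 5, geometric multiplicity = 3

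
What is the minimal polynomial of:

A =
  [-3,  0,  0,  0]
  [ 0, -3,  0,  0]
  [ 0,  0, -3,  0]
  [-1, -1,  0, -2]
x^2 + 5*x + 6

The characteristic polynomial is χ_A(x) = (x + 2)*(x + 3)^3, so the eigenvalues are known. The minimal polynomial is
  m_A(x) = Π_λ (x − λ)^{k_λ}
where k_λ is the size of the *largest* Jordan block for λ (equivalently, the smallest k with (A − λI)^k v = 0 for every generalised eigenvector v of λ).

  λ = -3: largest Jordan block has size 1, contributing (x + 3)
  λ = -2: largest Jordan block has size 1, contributing (x + 2)

So m_A(x) = (x + 2)*(x + 3) = x^2 + 5*x + 6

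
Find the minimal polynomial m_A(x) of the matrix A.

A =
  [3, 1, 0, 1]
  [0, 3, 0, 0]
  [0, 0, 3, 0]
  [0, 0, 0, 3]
x^2 - 6*x + 9

The characteristic polynomial is χ_A(x) = (x - 3)^4, so the eigenvalues are known. The minimal polynomial is
  m_A(x) = Π_λ (x − λ)^{k_λ}
where k_λ is the size of the *largest* Jordan block for λ (equivalently, the smallest k with (A − λI)^k v = 0 for every generalised eigenvector v of λ).

  λ = 3: largest Jordan block has size 2, contributing (x − 3)^2

So m_A(x) = (x - 3)^2 = x^2 - 6*x + 9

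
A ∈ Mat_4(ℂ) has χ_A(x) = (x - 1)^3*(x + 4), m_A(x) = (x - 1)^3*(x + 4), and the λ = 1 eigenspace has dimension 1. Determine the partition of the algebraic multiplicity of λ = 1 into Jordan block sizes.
Block sizes for λ = 1: [3]

Step 1 — from the characteristic polynomial, algebraic multiplicity of λ = 1 is 3. From dim ker(A − (1)·I) = 1, there are exactly 1 Jordan blocks for λ = 1.
Step 2 — from the minimal polynomial, the factor (x − 1)^3 tells us the largest block for λ = 1 has size 3.
Step 3 — with total size 3, 1 blocks, and largest block 3, the block sizes (in nonincreasing order) are [3].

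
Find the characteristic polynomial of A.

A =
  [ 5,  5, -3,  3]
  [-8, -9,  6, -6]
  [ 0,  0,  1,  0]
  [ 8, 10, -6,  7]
x^4 - 4*x^3 + 6*x^2 - 4*x + 1

Expanding det(x·I − A) (e.g. by cofactor expansion or by noting that A is similar to its Jordan form J, which has the same characteristic polynomial as A) gives
  χ_A(x) = x^4 - 4*x^3 + 6*x^2 - 4*x + 1
which factors as (x - 1)^4. The eigenvalues (with algebraic multiplicities) are λ = 1 with multiplicity 4.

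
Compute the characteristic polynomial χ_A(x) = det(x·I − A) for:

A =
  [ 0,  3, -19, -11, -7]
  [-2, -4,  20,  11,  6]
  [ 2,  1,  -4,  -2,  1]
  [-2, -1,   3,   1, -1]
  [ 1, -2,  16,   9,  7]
x^5 - 10*x^3 - 20*x^2 - 15*x - 4

Expanding det(x·I − A) (e.g. by cofactor expansion or by noting that A is similar to its Jordan form J, which has the same characteristic polynomial as A) gives
  χ_A(x) = x^5 - 10*x^3 - 20*x^2 - 15*x - 4
which factors as (x - 4)*(x + 1)^4. The eigenvalues (with algebraic multiplicities) are λ = -1 with multiplicity 4, λ = 4 with multiplicity 1.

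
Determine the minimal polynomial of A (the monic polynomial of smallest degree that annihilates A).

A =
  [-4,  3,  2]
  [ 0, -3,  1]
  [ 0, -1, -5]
x^3 + 12*x^2 + 48*x + 64

The characteristic polynomial is χ_A(x) = (x + 4)^3, so the eigenvalues are known. The minimal polynomial is
  m_A(x) = Π_λ (x − λ)^{k_λ}
where k_λ is the size of the *largest* Jordan block for λ (equivalently, the smallest k with (A − λI)^k v = 0 for every generalised eigenvector v of λ).

  λ = -4: largest Jordan block has size 3, contributing (x + 4)^3

So m_A(x) = (x + 4)^3 = x^3 + 12*x^2 + 48*x + 64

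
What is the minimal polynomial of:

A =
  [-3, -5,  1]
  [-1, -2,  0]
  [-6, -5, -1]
x^3 + 6*x^2 + 12*x + 8

The characteristic polynomial is χ_A(x) = (x + 2)^3, so the eigenvalues are known. The minimal polynomial is
  m_A(x) = Π_λ (x − λ)^{k_λ}
where k_λ is the size of the *largest* Jordan block for λ (equivalently, the smallest k with (A − λI)^k v = 0 for every generalised eigenvector v of λ).

  λ = -2: largest Jordan block has size 3, contributing (x + 2)^3

So m_A(x) = (x + 2)^3 = x^3 + 6*x^2 + 12*x + 8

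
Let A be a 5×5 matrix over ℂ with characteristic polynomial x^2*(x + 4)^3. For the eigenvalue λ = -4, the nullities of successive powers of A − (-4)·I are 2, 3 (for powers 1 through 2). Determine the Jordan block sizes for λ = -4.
Block sizes for λ = -4: [2, 1]

From the dimensions of kernels of powers, the number of Jordan blocks of size at least j is d_j − d_{j−1} where d_j = dim ker(N^j) (with d_0 = 0). Computing the differences gives [2, 1].
The number of blocks of size exactly k is (#blocks of size ≥ k) − (#blocks of size ≥ k + 1), so the partition is: 1 block(s) of size 1, 1 block(s) of size 2.
In nonincreasing order the block sizes are [2, 1].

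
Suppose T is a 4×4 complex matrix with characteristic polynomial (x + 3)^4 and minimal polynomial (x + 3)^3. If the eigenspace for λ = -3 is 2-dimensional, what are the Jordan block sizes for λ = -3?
Block sizes for λ = -3: [3, 1]

Step 1 — from the characteristic polynomial, algebraic multiplicity of λ = -3 is 4. From dim ker(T − (-3)·I) = 2, there are exactly 2 Jordan blocks for λ = -3.
Step 2 — from the minimal polynomial, the factor (x + 3)^3 tells us the largest block for λ = -3 has size 3.
Step 3 — with total size 4, 2 blocks, and largest block 3, the block sizes (in nonincreasing order) are [3, 1].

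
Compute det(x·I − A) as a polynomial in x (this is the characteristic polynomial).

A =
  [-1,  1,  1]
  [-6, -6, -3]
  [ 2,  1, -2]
x^3 + 9*x^2 + 27*x + 27

Expanding det(x·I − A) (e.g. by cofactor expansion or by noting that A is similar to its Jordan form J, which has the same characteristic polynomial as A) gives
  χ_A(x) = x^3 + 9*x^2 + 27*x + 27
which factors as (x + 3)^3. The eigenvalues (with algebraic multiplicities) are λ = -3 with multiplicity 3.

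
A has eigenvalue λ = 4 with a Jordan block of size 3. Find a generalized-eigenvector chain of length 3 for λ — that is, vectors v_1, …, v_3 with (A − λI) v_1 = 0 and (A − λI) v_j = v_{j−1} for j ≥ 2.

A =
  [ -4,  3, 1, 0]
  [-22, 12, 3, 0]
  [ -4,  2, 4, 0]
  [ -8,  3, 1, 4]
A Jordan chain for λ = 4 of length 3:
v_1 = (-6, -12, -12, -6)ᵀ
v_2 = (-8, -22, -4, -8)ᵀ
v_3 = (1, 0, 0, 0)ᵀ

Let N = A − (4)·I. We want v_3 with N^3 v_3 = 0 but N^2 v_3 ≠ 0; then v_{j-1} := N · v_j for j = 3, …, 2.

Pick v_3 = (1, 0, 0, 0)ᵀ.
Then v_2 = N · v_3 = (-8, -22, -4, -8)ᵀ.
Then v_1 = N · v_2 = (-6, -12, -12, -6)ᵀ.

Sanity check: (A − (4)·I) v_1 = (0, 0, 0, 0)ᵀ = 0. ✓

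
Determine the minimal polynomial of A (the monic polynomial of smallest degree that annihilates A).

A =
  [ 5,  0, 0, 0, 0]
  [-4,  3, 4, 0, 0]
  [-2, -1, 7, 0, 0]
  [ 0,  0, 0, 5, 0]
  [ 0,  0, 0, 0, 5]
x^2 - 10*x + 25

The characteristic polynomial is χ_A(x) = (x - 5)^5, so the eigenvalues are known. The minimal polynomial is
  m_A(x) = Π_λ (x − λ)^{k_λ}
where k_λ is the size of the *largest* Jordan block for λ (equivalently, the smallest k with (A − λI)^k v = 0 for every generalised eigenvector v of λ).

  λ = 5: largest Jordan block has size 2, contributing (x − 5)^2

So m_A(x) = (x - 5)^2 = x^2 - 10*x + 25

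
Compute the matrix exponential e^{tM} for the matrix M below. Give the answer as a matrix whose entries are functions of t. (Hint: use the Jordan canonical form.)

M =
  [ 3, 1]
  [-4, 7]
e^{tM} =
  [-2*t*exp(5*t) + exp(5*t), t*exp(5*t)]
  [-4*t*exp(5*t), 2*t*exp(5*t) + exp(5*t)]

Strategy: write M = P · J · P⁻¹ where J is a Jordan canonical form, so e^{tM} = P · e^{tJ} · P⁻¹, and e^{tJ} can be computed block-by-block.

M has Jordan form
J =
  [5, 1]
  [0, 5]
(up to reordering of blocks).

Per-block formulas:
  For a 2×2 Jordan block J_2(5): exp(t · J_2(5)) = e^(5t)·(I + t·N), where N is the 2×2 nilpotent shift.

After assembling e^{tJ} and conjugating by P, we get:

e^{tM} =
  [-2*t*exp(5*t) + exp(5*t), t*exp(5*t)]
  [-4*t*exp(5*t), 2*t*exp(5*t) + exp(5*t)]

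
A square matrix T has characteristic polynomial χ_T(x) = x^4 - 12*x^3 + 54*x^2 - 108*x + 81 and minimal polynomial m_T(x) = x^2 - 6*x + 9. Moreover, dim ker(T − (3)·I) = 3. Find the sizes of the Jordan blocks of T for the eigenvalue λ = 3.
Block sizes for λ = 3: [2, 1, 1]

Step 1 — from the characteristic polynomial, algebraic multiplicity of λ = 3 is 4. From dim ker(T − (3)·I) = 3, there are exactly 3 Jordan blocks for λ = 3.
Step 2 — from the minimal polynomial, the factor (x − 3)^2 tells us the largest block for λ = 3 has size 2.
Step 3 — with total size 4, 3 blocks, and largest block 2, the block sizes (in nonincreasing order) are [2, 1, 1].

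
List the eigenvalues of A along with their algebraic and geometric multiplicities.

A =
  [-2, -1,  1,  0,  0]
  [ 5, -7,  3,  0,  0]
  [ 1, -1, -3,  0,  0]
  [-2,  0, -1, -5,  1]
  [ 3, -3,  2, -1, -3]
λ = -4: alg = 5, geom = 2

Step 1 — factor the characteristic polynomial to read off the algebraic multiplicities:
  χ_A(x) = (x + 4)^5

Step 2 — compute geometric multiplicities via the rank-nullity identity g(λ) = n − rank(A − λI):
  rank(A − (-4)·I) = 3, so dim ker(A − (-4)·I) = n − 3 = 2

Summary:
  λ = -4: algebraic multiplicity = 5, geometric multiplicity = 2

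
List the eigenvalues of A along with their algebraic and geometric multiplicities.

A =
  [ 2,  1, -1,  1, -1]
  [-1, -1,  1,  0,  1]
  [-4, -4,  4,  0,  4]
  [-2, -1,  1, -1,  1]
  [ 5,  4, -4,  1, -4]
λ = 0: alg = 5, geom = 3

Step 1 — factor the characteristic polynomial to read off the algebraic multiplicities:
  χ_A(x) = x^5

Step 2 — compute geometric multiplicities via the rank-nullity identity g(λ) = n − rank(A − λI):
  rank(A − (0)·I) = 2, so dim ker(A − (0)·I) = n − 2 = 3

Summary:
  λ = 0: algebraic multiplicity = 5, geometric multiplicity = 3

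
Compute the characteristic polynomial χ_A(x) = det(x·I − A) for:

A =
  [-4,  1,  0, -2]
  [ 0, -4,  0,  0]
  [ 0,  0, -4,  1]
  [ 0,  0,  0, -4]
x^4 + 16*x^3 + 96*x^2 + 256*x + 256

Expanding det(x·I − A) (e.g. by cofactor expansion or by noting that A is similar to its Jordan form J, which has the same characteristic polynomial as A) gives
  χ_A(x) = x^4 + 16*x^3 + 96*x^2 + 256*x + 256
which factors as (x + 4)^4. The eigenvalues (with algebraic multiplicities) are λ = -4 with multiplicity 4.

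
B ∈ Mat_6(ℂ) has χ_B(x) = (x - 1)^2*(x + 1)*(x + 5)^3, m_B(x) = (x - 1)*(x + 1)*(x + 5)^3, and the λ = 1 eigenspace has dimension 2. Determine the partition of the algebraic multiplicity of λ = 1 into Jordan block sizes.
Block sizes for λ = 1: [1, 1]

Step 1 — from the characteristic polynomial, algebraic multiplicity of λ = 1 is 2. From dim ker(B − (1)·I) = 2, there are exactly 2 Jordan blocks for λ = 1.
Step 2 — from the minimal polynomial, the factor (x − 1) tells us the largest block for λ = 1 has size 1.
Step 3 — with total size 2, 2 blocks, and largest block 1, the block sizes (in nonincreasing order) are [1, 1].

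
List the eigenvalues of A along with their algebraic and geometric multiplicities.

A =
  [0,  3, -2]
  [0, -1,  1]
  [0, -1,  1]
λ = 0: alg = 3, geom = 1

Step 1 — factor the characteristic polynomial to read off the algebraic multiplicities:
  χ_A(x) = x^3

Step 2 — compute geometric multiplicities via the rank-nullity identity g(λ) = n − rank(A − λI):
  rank(A − (0)·I) = 2, so dim ker(A − (0)·I) = n − 2 = 1

Summary:
  λ = 0: algebraic multiplicity = 3, geometric multiplicity = 1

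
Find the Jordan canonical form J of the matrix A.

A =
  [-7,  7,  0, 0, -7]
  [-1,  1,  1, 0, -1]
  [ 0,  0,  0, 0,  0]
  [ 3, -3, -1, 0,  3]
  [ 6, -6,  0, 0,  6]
J_3(0) ⊕ J_1(0) ⊕ J_1(0)

The characteristic polynomial is
  det(x·I − A) = x^5

Eigenvalues and multiplicities (the geometric multiplicity of λ is n − rank(A − λI), which equals the number of Jordan blocks for λ):
  λ = 0: algebraic multiplicity = 5, geometric multiplicity = 3

Determining the block sizes for each eigenvalue:
  λ = 0: with am = 5 and gm = 3, the partition is not yet determined (e.g. several partitions of 5 into 3 parts exist). Let N = A − (0)·I. Computing rank(N^1) = 2, rank(N^2) = 1, rank(N^3) = 0; the number of blocks of size ≥ j is rank(N^{j−1}) − rank(N^j), giving [3, 1, 1]. So we have 1 block(s) of size 3, 2 block(s) of size 1 → block sizes [3, 1, 1]

Assembling the blocks gives a Jordan form
J =
  [0, 1, 0, 0, 0]
  [0, 0, 1, 0, 0]
  [0, 0, 0, 0, 0]
  [0, 0, 0, 0, 0]
  [0, 0, 0, 0, 0]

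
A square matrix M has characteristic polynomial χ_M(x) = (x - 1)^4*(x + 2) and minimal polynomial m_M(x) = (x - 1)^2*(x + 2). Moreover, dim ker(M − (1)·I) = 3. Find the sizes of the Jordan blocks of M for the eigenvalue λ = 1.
Block sizes for λ = 1: [2, 1, 1]

Step 1 — from the characteristic polynomial, algebraic multiplicity of λ = 1 is 4. From dim ker(M − (1)·I) = 3, there are exactly 3 Jordan blocks for λ = 1.
Step 2 — from the minimal polynomial, the factor (x − 1)^2 tells us the largest block for λ = 1 has size 2.
Step 3 — with total size 4, 3 blocks, and largest block 2, the block sizes (in nonincreasing order) are [2, 1, 1].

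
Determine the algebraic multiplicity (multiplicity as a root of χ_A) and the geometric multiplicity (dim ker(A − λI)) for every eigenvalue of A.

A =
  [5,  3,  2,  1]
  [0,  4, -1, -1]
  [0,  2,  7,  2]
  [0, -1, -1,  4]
λ = 5: alg = 4, geom = 2

Step 1 — factor the characteristic polynomial to read off the algebraic multiplicities:
  χ_A(x) = (x - 5)^4

Step 2 — compute geometric multiplicities via the rank-nullity identity g(λ) = n − rank(A − λI):
  rank(A − (5)·I) = 2, so dim ker(A − (5)·I) = n − 2 = 2

Summary:
  λ = 5: algebraic multiplicity = 4, geometric multiplicity = 2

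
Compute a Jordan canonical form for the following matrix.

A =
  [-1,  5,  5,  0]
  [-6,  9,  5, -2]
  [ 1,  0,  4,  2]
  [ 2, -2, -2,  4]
J_3(4) ⊕ J_1(4)

The characteristic polynomial is
  det(x·I − A) = x^4 - 16*x^3 + 96*x^2 - 256*x + 256 = (x - 4)^4

Eigenvalues and multiplicities (the geometric multiplicity of λ is n − rank(A − λI), which equals the number of Jordan blocks for λ):
  λ = 4: algebraic multiplicity = 4, geometric multiplicity = 2

Determining the block sizes for each eigenvalue:
  λ = 4: with am = 4 and gm = 2, the partition is not yet determined (e.g. several partitions of 4 into 2 parts exist). Let N = A − (4)·I. Computing rank(N^1) = 2, rank(N^2) = 1, rank(N^3) = 0; the number of blocks of size ≥ j is rank(N^{j−1}) − rank(N^j), giving [2, 1, 1]. So we have 1 block(s) of size 3, 1 block(s) of size 1 → block sizes [3, 1]

Assembling the blocks gives a Jordan form
J =
  [4, 1, 0, 0]
  [0, 4, 1, 0]
  [0, 0, 4, 0]
  [0, 0, 0, 4]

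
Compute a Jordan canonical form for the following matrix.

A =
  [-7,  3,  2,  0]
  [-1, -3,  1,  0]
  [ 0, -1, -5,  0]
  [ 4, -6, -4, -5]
J_3(-5) ⊕ J_1(-5)

The characteristic polynomial is
  det(x·I − A) = x^4 + 20*x^3 + 150*x^2 + 500*x + 625 = (x + 5)^4

Eigenvalues and multiplicities (the geometric multiplicity of λ is n − rank(A − λI), which equals the number of Jordan blocks for λ):
  λ = -5: algebraic multiplicity = 4, geometric multiplicity = 2

Determining the block sizes for each eigenvalue:
  λ = -5: with am = 4 and gm = 2, the partition is not yet determined (e.g. several partitions of 4 into 2 parts exist). Let N = A − (-5)·I. Computing rank(N^1) = 2, rank(N^2) = 1, rank(N^3) = 0; the number of blocks of size ≥ j is rank(N^{j−1}) − rank(N^j), giving [2, 1, 1]. So we have 1 block(s) of size 3, 1 block(s) of size 1 → block sizes [3, 1]

Assembling the blocks gives a Jordan form
J =
  [-5,  1,  0,  0]
  [ 0, -5,  1,  0]
  [ 0,  0, -5,  0]
  [ 0,  0,  0, -5]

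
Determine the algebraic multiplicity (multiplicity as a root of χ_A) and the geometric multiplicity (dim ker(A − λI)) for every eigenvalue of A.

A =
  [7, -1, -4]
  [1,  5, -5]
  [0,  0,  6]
λ = 6: alg = 3, geom = 1

Step 1 — factor the characteristic polynomial to read off the algebraic multiplicities:
  χ_A(x) = (x - 6)^3

Step 2 — compute geometric multiplicities via the rank-nullity identity g(λ) = n − rank(A − λI):
  rank(A − (6)·I) = 2, so dim ker(A − (6)·I) = n − 2 = 1

Summary:
  λ = 6: algebraic multiplicity = 3, geometric multiplicity = 1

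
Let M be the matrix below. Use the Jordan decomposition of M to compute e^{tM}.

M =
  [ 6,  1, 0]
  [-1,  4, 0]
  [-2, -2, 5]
e^{tM} =
  [t*exp(5*t) + exp(5*t), t*exp(5*t), 0]
  [-t*exp(5*t), -t*exp(5*t) + exp(5*t), 0]
  [-2*t*exp(5*t), -2*t*exp(5*t), exp(5*t)]

Strategy: write M = P · J · P⁻¹ where J is a Jordan canonical form, so e^{tM} = P · e^{tJ} · P⁻¹, and e^{tJ} can be computed block-by-block.

M has Jordan form
J =
  [5, 1, 0]
  [0, 5, 0]
  [0, 0, 5]
(up to reordering of blocks).

Per-block formulas:
  For a 1×1 block at λ = 5: exp(t · [5]) = [e^(5t)].
  For a 2×2 Jordan block J_2(5): exp(t · J_2(5)) = e^(5t)·(I + t·N), where N is the 2×2 nilpotent shift.

After assembling e^{tJ} and conjugating by P, we get:

e^{tM} =
  [t*exp(5*t) + exp(5*t), t*exp(5*t), 0]
  [-t*exp(5*t), -t*exp(5*t) + exp(5*t), 0]
  [-2*t*exp(5*t), -2*t*exp(5*t), exp(5*t)]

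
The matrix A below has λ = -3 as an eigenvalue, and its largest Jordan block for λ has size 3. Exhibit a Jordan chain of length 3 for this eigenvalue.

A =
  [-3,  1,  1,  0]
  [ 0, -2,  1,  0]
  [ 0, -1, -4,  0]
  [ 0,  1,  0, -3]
A Jordan chain for λ = -3 of length 3:
v_1 = (0, 0, 0, 1)ᵀ
v_2 = (1, 1, -1, 1)ᵀ
v_3 = (0, 1, 0, 0)ᵀ

Let N = A − (-3)·I. We want v_3 with N^3 v_3 = 0 but N^2 v_3 ≠ 0; then v_{j-1} := N · v_j for j = 3, …, 2.

Pick v_3 = (0, 1, 0, 0)ᵀ.
Then v_2 = N · v_3 = (1, 1, -1, 1)ᵀ.
Then v_1 = N · v_2 = (0, 0, 0, 1)ᵀ.

Sanity check: (A − (-3)·I) v_1 = (0, 0, 0, 0)ᵀ = 0. ✓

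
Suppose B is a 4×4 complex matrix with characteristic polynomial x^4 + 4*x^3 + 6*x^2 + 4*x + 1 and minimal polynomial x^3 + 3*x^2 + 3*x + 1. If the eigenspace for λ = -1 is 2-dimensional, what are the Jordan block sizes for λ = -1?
Block sizes for λ = -1: [3, 1]

Step 1 — from the characteristic polynomial, algebraic multiplicity of λ = -1 is 4. From dim ker(B − (-1)·I) = 2, there are exactly 2 Jordan blocks for λ = -1.
Step 2 — from the minimal polynomial, the factor (x + 1)^3 tells us the largest block for λ = -1 has size 3.
Step 3 — with total size 4, 2 blocks, and largest block 3, the block sizes (in nonincreasing order) are [3, 1].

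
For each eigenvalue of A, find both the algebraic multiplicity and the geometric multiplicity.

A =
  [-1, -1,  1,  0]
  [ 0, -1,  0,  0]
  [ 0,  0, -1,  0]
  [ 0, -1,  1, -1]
λ = -1: alg = 4, geom = 3

Step 1 — factor the characteristic polynomial to read off the algebraic multiplicities:
  χ_A(x) = (x + 1)^4

Step 2 — compute geometric multiplicities via the rank-nullity identity g(λ) = n − rank(A − λI):
  rank(A − (-1)·I) = 1, so dim ker(A − (-1)·I) = n − 1 = 3

Summary:
  λ = -1: algebraic multiplicity = 4, geometric multiplicity = 3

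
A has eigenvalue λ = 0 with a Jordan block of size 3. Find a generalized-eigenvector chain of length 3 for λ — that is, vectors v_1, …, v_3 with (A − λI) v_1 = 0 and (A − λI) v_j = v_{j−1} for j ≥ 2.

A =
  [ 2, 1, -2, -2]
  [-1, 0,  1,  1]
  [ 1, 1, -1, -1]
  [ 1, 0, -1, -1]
A Jordan chain for λ = 0 of length 3:
v_1 = (-1, 0, -1, 0)ᵀ
v_2 = (2, -1, 1, 1)ᵀ
v_3 = (1, 0, 0, 0)ᵀ

Let N = A − (0)·I. We want v_3 with N^3 v_3 = 0 but N^2 v_3 ≠ 0; then v_{j-1} := N · v_j for j = 3, …, 2.

Pick v_3 = (1, 0, 0, 0)ᵀ.
Then v_2 = N · v_3 = (2, -1, 1, 1)ᵀ.
Then v_1 = N · v_2 = (-1, 0, -1, 0)ᵀ.

Sanity check: (A − (0)·I) v_1 = (0, 0, 0, 0)ᵀ = 0. ✓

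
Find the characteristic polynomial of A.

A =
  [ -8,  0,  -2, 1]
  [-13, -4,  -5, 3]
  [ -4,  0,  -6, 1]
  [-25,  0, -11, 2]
x^4 + 16*x^3 + 96*x^2 + 256*x + 256

Expanding det(x·I − A) (e.g. by cofactor expansion or by noting that A is similar to its Jordan form J, which has the same characteristic polynomial as A) gives
  χ_A(x) = x^4 + 16*x^3 + 96*x^2 + 256*x + 256
which factors as (x + 4)^4. The eigenvalues (with algebraic multiplicities) are λ = -4 with multiplicity 4.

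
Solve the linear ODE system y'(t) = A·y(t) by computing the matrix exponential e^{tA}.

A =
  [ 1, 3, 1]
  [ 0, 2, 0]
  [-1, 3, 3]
e^{tA} =
  [-t*exp(2*t) + exp(2*t), 3*t*exp(2*t), t*exp(2*t)]
  [0, exp(2*t), 0]
  [-t*exp(2*t), 3*t*exp(2*t), t*exp(2*t) + exp(2*t)]

Strategy: write A = P · J · P⁻¹ where J is a Jordan canonical form, so e^{tA} = P · e^{tJ} · P⁻¹, and e^{tJ} can be computed block-by-block.

A has Jordan form
J =
  [2, 1, 0]
  [0, 2, 0]
  [0, 0, 2]
(up to reordering of blocks).

Per-block formulas:
  For a 1×1 block at λ = 2: exp(t · [2]) = [e^(2t)].
  For a 2×2 Jordan block J_2(2): exp(t · J_2(2)) = e^(2t)·(I + t·N), where N is the 2×2 nilpotent shift.

After assembling e^{tJ} and conjugating by P, we get:

e^{tA} =
  [-t*exp(2*t) + exp(2*t), 3*t*exp(2*t), t*exp(2*t)]
  [0, exp(2*t), 0]
  [-t*exp(2*t), 3*t*exp(2*t), t*exp(2*t) + exp(2*t)]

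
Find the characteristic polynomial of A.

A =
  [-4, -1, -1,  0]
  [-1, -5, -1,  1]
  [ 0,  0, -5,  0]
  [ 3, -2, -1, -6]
x^4 + 20*x^3 + 150*x^2 + 500*x + 625

Expanding det(x·I − A) (e.g. by cofactor expansion or by noting that A is similar to its Jordan form J, which has the same characteristic polynomial as A) gives
  χ_A(x) = x^4 + 20*x^3 + 150*x^2 + 500*x + 625
which factors as (x + 5)^4. The eigenvalues (with algebraic multiplicities) are λ = -5 with multiplicity 4.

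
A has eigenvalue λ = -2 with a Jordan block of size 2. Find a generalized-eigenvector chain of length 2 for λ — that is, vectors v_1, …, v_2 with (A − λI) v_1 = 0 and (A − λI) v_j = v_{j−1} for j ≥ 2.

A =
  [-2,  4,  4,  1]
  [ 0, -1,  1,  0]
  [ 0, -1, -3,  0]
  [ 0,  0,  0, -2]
A Jordan chain for λ = -2 of length 2:
v_1 = (4, 1, -1, 0)ᵀ
v_2 = (0, 1, 0, 0)ᵀ

Let N = A − (-2)·I. We want v_2 with N^2 v_2 = 0 but N^1 v_2 ≠ 0; then v_{j-1} := N · v_j for j = 2, …, 2.

Pick v_2 = (0, 1, 0, 0)ᵀ.
Then v_1 = N · v_2 = (4, 1, -1, 0)ᵀ.

Sanity check: (A − (-2)·I) v_1 = (0, 0, 0, 0)ᵀ = 0. ✓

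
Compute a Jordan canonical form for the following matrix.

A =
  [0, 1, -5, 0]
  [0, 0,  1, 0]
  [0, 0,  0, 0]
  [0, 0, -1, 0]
J_3(0) ⊕ J_1(0)

The characteristic polynomial is
  det(x·I − A) = x^4

Eigenvalues and multiplicities (the geometric multiplicity of λ is n − rank(A − λI), which equals the number of Jordan blocks for λ):
  λ = 0: algebraic multiplicity = 4, geometric multiplicity = 2

Determining the block sizes for each eigenvalue:
  λ = 0: with am = 4 and gm = 2, the partition is not yet determined (e.g. several partitions of 4 into 2 parts exist). Let N = A − (0)·I. Computing rank(N^1) = 2, rank(N^2) = 1, rank(N^3) = 0; the number of blocks of size ≥ j is rank(N^{j−1}) − rank(N^j), giving [2, 1, 1]. So we have 1 block(s) of size 3, 1 block(s) of size 1 → block sizes [3, 1]

Assembling the blocks gives a Jordan form
J =
  [0, 1, 0, 0]
  [0, 0, 1, 0]
  [0, 0, 0, 0]
  [0, 0, 0, 0]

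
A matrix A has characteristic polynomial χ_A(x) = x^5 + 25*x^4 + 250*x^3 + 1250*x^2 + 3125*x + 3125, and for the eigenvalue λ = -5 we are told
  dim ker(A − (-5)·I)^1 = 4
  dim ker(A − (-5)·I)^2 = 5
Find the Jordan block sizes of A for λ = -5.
Block sizes for λ = -5: [2, 1, 1, 1]

From the dimensions of kernels of powers, the number of Jordan blocks of size at least j is d_j − d_{j−1} where d_j = dim ker(N^j) (with d_0 = 0). Computing the differences gives [4, 1].
The number of blocks of size exactly k is (#blocks of size ≥ k) − (#blocks of size ≥ k + 1), so the partition is: 3 block(s) of size 1, 1 block(s) of size 2.
In nonincreasing order the block sizes are [2, 1, 1, 1].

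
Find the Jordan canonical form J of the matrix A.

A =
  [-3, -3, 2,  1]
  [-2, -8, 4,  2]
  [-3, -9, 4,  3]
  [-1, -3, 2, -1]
J_2(-2) ⊕ J_1(-2) ⊕ J_1(-2)

The characteristic polynomial is
  det(x·I − A) = x^4 + 8*x^3 + 24*x^2 + 32*x + 16 = (x + 2)^4

Eigenvalues and multiplicities (the geometric multiplicity of λ is n − rank(A − λI), which equals the number of Jordan blocks for λ):
  λ = -2: algebraic multiplicity = 4, geometric multiplicity = 3

Determining the block sizes for each eigenvalue:
  λ = -2: 3 blocks summing to 4 forces exactly one block of size 2 and the rest size 1 → block sizes [2, 1, 1]

Assembling the blocks gives a Jordan form
J =
  [-2,  1,  0,  0]
  [ 0, -2,  0,  0]
  [ 0,  0, -2,  0]
  [ 0,  0,  0, -2]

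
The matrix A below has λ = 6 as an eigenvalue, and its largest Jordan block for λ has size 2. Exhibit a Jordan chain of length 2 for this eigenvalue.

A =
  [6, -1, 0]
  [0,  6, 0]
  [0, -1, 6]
A Jordan chain for λ = 6 of length 2:
v_1 = (-1, 0, -1)ᵀ
v_2 = (0, 1, 0)ᵀ

Let N = A − (6)·I. We want v_2 with N^2 v_2 = 0 but N^1 v_2 ≠ 0; then v_{j-1} := N · v_j for j = 2, …, 2.

Pick v_2 = (0, 1, 0)ᵀ.
Then v_1 = N · v_2 = (-1, 0, -1)ᵀ.

Sanity check: (A − (6)·I) v_1 = (0, 0, 0)ᵀ = 0. ✓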